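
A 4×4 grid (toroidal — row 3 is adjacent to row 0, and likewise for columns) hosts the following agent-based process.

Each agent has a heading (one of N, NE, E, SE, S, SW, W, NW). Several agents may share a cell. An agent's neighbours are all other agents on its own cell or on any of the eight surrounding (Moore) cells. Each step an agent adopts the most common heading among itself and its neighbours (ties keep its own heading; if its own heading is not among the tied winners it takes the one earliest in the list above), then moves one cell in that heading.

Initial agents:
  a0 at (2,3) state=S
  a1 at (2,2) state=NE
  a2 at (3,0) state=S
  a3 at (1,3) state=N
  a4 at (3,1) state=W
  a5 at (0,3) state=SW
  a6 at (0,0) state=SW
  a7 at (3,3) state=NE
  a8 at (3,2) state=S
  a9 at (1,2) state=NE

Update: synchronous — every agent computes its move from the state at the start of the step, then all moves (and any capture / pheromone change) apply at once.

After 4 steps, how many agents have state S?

t=1: a0@(3,3):S a1@(1,3):NE a2@(0,0):S a3@(0,0):NE a4@(0,1):S a5@(1,2):SW a6@(1,3):SW a7@(0,3):S a8@(0,2):S a9@(0,3):NE
t=2: a0@(0,3):S a1@(0,0):NE a2@(1,0):S a3@(1,0):S a4@(1,1):S a5@(2,2):S a6@(0,0):NE a7@(1,3):S a8@(1,2):S a9@(1,3):S
t=3: a0@(1,3):S a1@(1,0):S a2@(2,0):S a3@(2,0):S a4@(2,1):S a5@(3,2):S a6@(1,0):S a7@(2,3):S a8@(2,2):S a9@(2,3):S
t=4: a0@(2,3):S a1@(2,0):S a2@(3,0):S a3@(3,0):S a4@(3,1):S a5@(0,2):S a6@(2,0):S a7@(3,3):S a8@(3,2):S a9@(3,3):S

10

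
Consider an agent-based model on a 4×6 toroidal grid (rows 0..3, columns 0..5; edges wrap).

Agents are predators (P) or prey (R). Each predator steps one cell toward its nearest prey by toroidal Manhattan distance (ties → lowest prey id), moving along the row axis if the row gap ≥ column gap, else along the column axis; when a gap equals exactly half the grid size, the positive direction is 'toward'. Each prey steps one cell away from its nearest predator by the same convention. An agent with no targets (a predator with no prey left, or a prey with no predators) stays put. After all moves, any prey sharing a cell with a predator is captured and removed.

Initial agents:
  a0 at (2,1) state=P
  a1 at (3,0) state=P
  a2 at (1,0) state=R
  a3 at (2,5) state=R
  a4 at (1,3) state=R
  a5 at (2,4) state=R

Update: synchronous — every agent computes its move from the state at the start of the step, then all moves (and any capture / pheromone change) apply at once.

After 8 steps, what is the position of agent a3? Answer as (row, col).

(3, 2)

t=1: a0@(1,1):P a1@(0,0):P a3@(2,4):R a4@(1,4):R a5@(2,3):R
t=2: a0@(1,2):P a1@(0,5):P a3@(2,3):R a4@(1,3):R a5@(2,4):R
t=3: a0@(1,3):P a1@(0,4):P a3@(3,3):R a4@(1,4):R a5@(2,5):R
t=4: a0@(1,4):P a1@(1,4):P a3@(2,3):R a4@(1,5):R a5@(2,0):R
t=5: a0@(1,5):P a1@(1,5):P a3@(3,3):R a4@(1,0):R a5@(2,1):R
t=6: a0@(1,0):P a1@(1,0):P a3@(2,3):R a4@(1,1):R a5@(2,2):R
t=7: a0@(1,1):P a1@(1,1):P a3@(2,2):R a4@(1,2):R a5@(2,3):R
t=8: a0@(1,2):P a1@(1,2):P a3@(3,2):R a4@(1,3):R a5@(2,4):R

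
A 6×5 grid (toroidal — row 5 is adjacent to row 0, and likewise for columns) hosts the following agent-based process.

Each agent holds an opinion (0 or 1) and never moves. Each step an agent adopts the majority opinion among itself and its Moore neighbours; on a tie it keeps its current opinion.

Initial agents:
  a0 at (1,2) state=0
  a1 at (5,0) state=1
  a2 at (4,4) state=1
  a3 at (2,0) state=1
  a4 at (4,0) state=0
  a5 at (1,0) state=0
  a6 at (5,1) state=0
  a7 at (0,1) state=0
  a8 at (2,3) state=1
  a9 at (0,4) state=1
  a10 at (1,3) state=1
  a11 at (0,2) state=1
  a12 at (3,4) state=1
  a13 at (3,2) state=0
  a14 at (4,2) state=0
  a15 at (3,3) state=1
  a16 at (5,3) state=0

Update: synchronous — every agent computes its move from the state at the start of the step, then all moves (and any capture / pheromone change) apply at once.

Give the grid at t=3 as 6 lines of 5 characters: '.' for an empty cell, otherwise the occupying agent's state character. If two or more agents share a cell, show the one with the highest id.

t=1: a0@(1,2):1 a1@(5,0):1 a2@(4,4):1 a3@(2,0):1 a4@(4,0):1 a5@(1,0):0 a6@(5,1):0 a7@(0,1):0 a8@(2,3):1 a9@(0,4):1 a10@(1,3):1 a11@(0,2):0 a12@(3,4):1 a13@(3,2):0 a14@(4,2):0 a15@(3,3):1 a16@(5,3):1
t=2: (unchanged — steady state)

.00.1
0.11.
1..1.
..011
1.0.1
10.1.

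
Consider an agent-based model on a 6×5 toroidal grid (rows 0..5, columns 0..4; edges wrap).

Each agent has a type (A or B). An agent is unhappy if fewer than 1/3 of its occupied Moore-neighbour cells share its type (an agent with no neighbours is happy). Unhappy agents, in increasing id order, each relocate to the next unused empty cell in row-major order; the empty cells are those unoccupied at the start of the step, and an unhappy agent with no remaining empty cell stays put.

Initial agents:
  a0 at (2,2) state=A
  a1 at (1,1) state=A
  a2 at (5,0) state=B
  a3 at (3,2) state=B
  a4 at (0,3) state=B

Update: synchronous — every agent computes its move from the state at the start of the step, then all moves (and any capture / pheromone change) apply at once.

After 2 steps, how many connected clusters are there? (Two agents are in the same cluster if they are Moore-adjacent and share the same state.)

3

t=1: a0@(2,2):A a1@(1,1):A a2@(5,0):B a3@(0,0):B a4@(0,3):B
t=2: (unchanged — steady state)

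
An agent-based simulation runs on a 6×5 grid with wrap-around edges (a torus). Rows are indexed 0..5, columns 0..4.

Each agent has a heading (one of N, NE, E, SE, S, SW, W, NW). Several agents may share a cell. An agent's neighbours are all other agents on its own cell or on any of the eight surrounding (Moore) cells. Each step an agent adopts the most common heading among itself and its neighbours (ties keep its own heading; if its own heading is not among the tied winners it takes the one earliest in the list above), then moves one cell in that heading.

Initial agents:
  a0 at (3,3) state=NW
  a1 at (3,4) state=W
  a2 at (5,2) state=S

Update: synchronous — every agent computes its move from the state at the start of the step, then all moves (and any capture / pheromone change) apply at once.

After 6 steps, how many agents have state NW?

t=1: a0@(2,2):NW a1@(3,3):W a2@(0,2):S
t=2: a0@(1,1):NW a1@(3,2):W a2@(1,2):S
t=3: a0@(0,0):NW a1@(3,1):W a2@(2,2):S
t=4: a0@(5,4):NW a1@(3,0):W a2@(3,2):S
t=5: a0@(4,3):NW a1@(3,4):W a2@(4,2):S
t=6: a0@(3,2):NW a1@(3,3):W a2@(5,2):S

1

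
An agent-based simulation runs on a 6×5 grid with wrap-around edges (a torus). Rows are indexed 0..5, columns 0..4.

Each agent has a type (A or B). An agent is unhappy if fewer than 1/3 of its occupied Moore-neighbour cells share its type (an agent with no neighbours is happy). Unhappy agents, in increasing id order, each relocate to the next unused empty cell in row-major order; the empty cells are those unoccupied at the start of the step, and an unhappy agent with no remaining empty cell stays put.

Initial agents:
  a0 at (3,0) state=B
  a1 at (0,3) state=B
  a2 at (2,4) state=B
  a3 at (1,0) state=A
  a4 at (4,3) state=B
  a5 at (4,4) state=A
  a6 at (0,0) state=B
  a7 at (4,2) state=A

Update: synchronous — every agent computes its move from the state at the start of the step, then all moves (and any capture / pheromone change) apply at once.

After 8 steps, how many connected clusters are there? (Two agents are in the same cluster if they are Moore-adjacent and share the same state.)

t=1: a0@(3,0):B a1@(0,3):B a2@(2,4):B a3@(0,1):A a4@(0,2):B a5@(0,4):A a6@(1,1):B a7@(1,2):A
t=2: a0@(3,0):B a1@(0,3):B a2@(2,4):B a3@(0,1):A a4@(0,2):B a5@(0,0):A a6@(1,1):B a7@(1,0):A
t=3: a0@(3,0):B a1@(0,3):B a2@(2,4):B a3@(0,1):A a4@(0,2):B a5@(0,0):A a6@(0,4):B a7@(1,0):A
t=4: (unchanged — steady state)

3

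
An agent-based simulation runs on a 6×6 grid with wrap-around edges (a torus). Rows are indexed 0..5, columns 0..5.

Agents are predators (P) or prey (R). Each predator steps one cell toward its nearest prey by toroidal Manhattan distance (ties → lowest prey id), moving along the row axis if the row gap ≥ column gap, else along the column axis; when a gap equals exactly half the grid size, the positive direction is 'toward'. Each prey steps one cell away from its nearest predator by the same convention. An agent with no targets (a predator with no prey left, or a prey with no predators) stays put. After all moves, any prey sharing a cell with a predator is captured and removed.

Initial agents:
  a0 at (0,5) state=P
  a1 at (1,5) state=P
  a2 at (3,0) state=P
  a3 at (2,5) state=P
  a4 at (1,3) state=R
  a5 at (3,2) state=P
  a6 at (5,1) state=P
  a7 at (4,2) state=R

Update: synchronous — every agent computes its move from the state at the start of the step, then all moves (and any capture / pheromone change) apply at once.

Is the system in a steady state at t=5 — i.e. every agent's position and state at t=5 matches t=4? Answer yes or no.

yes

t=1: a0@(0,4):P a1@(1,4):P a2@(3,1):P a3@(2,4):P a4@(1,2):R a5@(4,2):P a6@(4,1):P a7@(5,2):R
t=2: a0@(0,3):P a1@(1,3):P a2@(2,1):P a3@(2,3):P a4@(1,1):R a5@(5,2):P a6@(5,1):P a7@(0,2):R
t=3: a0@(0,2):P a1@(1,2):P a2@(1,1):P a3@(2,2):P a5@(0,2):P a6@(0,1):P
t=4: (unchanged — steady state)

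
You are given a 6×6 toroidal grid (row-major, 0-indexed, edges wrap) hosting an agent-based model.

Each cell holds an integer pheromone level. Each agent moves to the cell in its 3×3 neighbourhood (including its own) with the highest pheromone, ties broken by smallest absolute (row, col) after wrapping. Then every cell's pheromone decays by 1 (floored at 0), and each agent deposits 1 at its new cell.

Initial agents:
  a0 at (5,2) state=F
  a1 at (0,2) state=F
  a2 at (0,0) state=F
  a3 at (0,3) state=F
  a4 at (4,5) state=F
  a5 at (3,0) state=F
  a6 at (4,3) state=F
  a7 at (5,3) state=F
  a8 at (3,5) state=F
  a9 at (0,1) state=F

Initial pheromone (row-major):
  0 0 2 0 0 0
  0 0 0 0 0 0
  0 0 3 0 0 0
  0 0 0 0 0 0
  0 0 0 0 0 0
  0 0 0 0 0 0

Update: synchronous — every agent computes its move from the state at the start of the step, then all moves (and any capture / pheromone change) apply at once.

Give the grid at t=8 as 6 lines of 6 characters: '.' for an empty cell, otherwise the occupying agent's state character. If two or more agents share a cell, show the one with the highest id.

t=1: a0@(0,2) a1@(0,2) a2@(0,0) a3@(0,2) a4@(3,0) a5@(2,0) a6@(3,2) a7@(0,2) a8@(2,0) a9@(0,2) | pheromone: 1 0 6 0 0 0 / 0 0 0 0 0 0 / 2 0 2 0 0 0 / 1 0 1 0 0 0 / 0 0 0 0 0 0 / 0 0 0 0 0 0
t=2: a0@(0,2) a1@(0,2) a2@(0,0) a3@(0,2) a4@(2,0) a5@(2,0) a6@(2,2) a7@(0,2) a8@(2,0) a9@(0,2) | pheromone: 1 0 10 0 0 0 / 0 0 0 0 0 0 / 4 0 2 0 0 0 / 0 0 0 0 0 0 / 0 0 0 0 0 0 / 0 0 0 0 0 0
t=3: a0@(0,2) a1@(0,2) a2@(0,0) a3@(0,2) a4@(2,0) a5@(2,0) a6@(2,2) a7@(0,2) a8@(2,0) a9@(0,2) | pheromone: 1 0 14 0 0 0 / 0 0 0 0 0 0 / 6 0 2 0 0 0 / 0 0 0 0 0 0 / 0 0 0 0 0 0 / 0 0 0 0 0 0
t=4: a0@(0,2) a1@(0,2) a2@(0,0) a3@(0,2) a4@(2,0) a5@(2,0) a6@(2,2) a7@(0,2) a8@(2,0) a9@(0,2) | pheromone: 1 0 18 0 0 0 / 0 0 0 0 0 0 / 8 0 2 0 0 0 / 0 0 0 0 0 0 / 0 0 0 0 0 0 / 0 0 0 0 0 0
t=5: a0@(0,2) a1@(0,2) a2@(0,0) a3@(0,2) a4@(2,0) a5@(2,0) a6@(2,2) a7@(0,2) a8@(2,0) a9@(0,2) | pheromone: 1 0 22 0 0 0 / 0 0 0 0 0 0 / 10 0 2 0 0 0 / 0 0 0 0 0 0 / 0 0 0 0 0 0 / 0 0 0 0 0 0
t=6: a0@(0,2) a1@(0,2) a2@(0,0) a3@(0,2) a4@(2,0) a5@(2,0) a6@(2,2) a7@(0,2) a8@(2,0) a9@(0,2) | pheromone: 1 0 26 0 0 0 / 0 0 0 0 0 0 / 12 0 2 0 0 0 / 0 0 0 0 0 0 / 0 0 0 0 0 0 / 0 0 0 0 0 0
t=7: a0@(0,2) a1@(0,2) a2@(0,0) a3@(0,2) a4@(2,0) a5@(2,0) a6@(2,2) a7@(0,2) a8@(2,0) a9@(0,2) | pheromone: 1 0 30 0 0 0 / 0 0 0 0 0 0 / 14 0 2 0 0 0 / 0 0 0 0 0 0 / 0 0 0 0 0 0 / 0 0 0 0 0 0
t=8: a0@(0,2) a1@(0,2) a2@(0,0) a3@(0,2) a4@(2,0) a5@(2,0) a6@(2,2) a7@(0,2) a8@(2,0) a9@(0,2) | pheromone: 1 0 34 0 0 0 / 0 0 0 0 0 0 / 16 0 2 0 0 0 / 0 0 0 0 0 0 / 0 0 0 0 0 0 / 0 0 0 0 0 0

F.F...
......
F.F...
......
......
......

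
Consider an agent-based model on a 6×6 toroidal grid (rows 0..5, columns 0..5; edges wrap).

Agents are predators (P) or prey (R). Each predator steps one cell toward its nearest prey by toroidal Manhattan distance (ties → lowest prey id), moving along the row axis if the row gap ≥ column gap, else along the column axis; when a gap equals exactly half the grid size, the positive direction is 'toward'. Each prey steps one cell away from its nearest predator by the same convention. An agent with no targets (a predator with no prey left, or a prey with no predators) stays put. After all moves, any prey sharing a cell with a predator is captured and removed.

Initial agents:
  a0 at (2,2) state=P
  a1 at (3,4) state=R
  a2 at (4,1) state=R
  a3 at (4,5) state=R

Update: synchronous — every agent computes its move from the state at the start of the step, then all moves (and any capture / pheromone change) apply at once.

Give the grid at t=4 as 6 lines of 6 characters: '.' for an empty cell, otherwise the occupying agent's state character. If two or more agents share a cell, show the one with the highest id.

t=1: a0@(2,3):P a1@(3,5):R a2@(5,1):R a3@(4,4):R
t=2: a0@(2,4):P a1@(3,0):R a2@(4,1):R a3@(5,4):R
t=3: a0@(2,5):P a1@(3,1):R a2@(4,0):R a3@(4,4):R
t=4: a0@(2,0):P a1@(3,2):R a2@(5,0):R a3@(5,4):R

......
......
P.....
..R...
......
R...R.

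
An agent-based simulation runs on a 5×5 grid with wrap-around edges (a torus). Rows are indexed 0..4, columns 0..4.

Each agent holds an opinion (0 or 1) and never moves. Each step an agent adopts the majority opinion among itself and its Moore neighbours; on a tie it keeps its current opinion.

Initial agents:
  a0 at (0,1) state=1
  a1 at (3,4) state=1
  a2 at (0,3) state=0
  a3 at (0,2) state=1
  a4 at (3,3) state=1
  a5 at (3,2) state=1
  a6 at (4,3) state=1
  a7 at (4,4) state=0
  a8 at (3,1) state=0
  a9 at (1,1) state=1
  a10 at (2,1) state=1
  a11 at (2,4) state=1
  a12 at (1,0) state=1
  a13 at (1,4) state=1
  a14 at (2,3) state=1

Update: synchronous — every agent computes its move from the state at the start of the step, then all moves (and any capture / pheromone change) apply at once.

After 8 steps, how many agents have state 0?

0

t=1: a0@(0,1):1 a1@(3,4):1 a2@(0,3):1 a3@(0,2):1 a4@(3,3):1 a5@(3,2):1 a6@(4,3):1 a7@(4,4):1 a8@(3,1):1 a9@(1,1):1 a10@(2,1):1 a11@(2,4):1 a12@(1,0):1 a13@(1,4):1 a14@(2,3):1
t=2: (unchanged — steady state)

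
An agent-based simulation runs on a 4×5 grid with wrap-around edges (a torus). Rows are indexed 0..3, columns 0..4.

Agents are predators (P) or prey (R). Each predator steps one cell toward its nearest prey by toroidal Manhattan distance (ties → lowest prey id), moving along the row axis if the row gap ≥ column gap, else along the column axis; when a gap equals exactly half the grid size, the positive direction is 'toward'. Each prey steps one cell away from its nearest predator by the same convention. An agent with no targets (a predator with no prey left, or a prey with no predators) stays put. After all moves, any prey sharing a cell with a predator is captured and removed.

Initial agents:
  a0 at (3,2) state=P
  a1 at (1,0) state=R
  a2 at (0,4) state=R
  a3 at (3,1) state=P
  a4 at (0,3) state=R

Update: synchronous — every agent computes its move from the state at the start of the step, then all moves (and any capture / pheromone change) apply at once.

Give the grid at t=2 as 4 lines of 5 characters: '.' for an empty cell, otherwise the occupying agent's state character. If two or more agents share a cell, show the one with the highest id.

PP..R
.....
...R.
.....

t=1: a0@(0,2):P a1@(0,0):R a2@(0,0):R a3@(0,1):P a4@(1,3):R
t=2: a0@(0,1):P a1@(0,4):R a2@(0,4):R a3@(0,0):P a4@(2,3):R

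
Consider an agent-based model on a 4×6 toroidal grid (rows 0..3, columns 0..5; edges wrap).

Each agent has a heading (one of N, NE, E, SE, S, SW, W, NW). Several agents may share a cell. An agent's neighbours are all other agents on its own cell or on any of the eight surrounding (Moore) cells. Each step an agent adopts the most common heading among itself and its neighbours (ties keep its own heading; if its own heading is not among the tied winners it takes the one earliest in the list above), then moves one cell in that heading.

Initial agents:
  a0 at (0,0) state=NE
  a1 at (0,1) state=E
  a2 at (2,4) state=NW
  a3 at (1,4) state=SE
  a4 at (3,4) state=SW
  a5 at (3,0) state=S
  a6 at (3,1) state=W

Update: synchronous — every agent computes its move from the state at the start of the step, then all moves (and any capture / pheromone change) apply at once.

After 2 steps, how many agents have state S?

t=1: a0@(3,1):NE a1@(0,2):E a2@(1,3):NW a3@(2,5):SE a4@(0,3):SW a5@(0,0):S a6@(3,0):W
t=2: a0@(2,2):NE a1@(0,3):E a2@(0,2):NW a3@(3,0):SE a4@(1,2):SW a5@(1,0):S a6@(3,5):W

1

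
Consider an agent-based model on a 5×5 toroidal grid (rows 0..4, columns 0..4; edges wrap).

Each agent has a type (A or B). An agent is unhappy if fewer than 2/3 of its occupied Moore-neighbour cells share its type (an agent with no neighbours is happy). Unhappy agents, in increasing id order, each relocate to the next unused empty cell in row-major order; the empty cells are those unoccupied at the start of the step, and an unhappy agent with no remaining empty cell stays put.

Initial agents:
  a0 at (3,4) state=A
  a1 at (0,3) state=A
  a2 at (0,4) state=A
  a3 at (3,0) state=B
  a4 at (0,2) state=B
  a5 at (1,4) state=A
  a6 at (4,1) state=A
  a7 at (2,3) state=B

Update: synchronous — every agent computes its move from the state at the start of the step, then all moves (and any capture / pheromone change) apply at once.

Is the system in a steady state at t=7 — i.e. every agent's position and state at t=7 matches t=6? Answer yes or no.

t=1: a0@(0,0):A a1@(0,3):A a2@(0,4):A a3@(0,1):B a4@(1,0):B a5@(1,4):A a6@(1,1):A a7@(1,2):B
t=2: a0@(0,2):A a1@(0,3):A a2@(0,4):A a3@(1,3):B a4@(2,0):B a5@(1,4):A a6@(2,1):A a7@(2,2):B
t=3: a0@(0,0):A a1@(0,3):A a2@(0,4):A a3@(0,1):B a4@(1,0):B a5@(1,1):A a6@(1,2):A a7@(2,3):B
t=4: a0@(0,2):A a1@(0,3):A a2@(0,4):A a3@(1,3):B a4@(1,4):B a5@(2,0):A a6@(2,1):A a7@(2,2):B
t=5: a0@(0,0):A a1@(0,1):A a2@(1,0):A a3@(1,1):B a4@(1,2):B a5@(2,3):A a6@(2,4):A a7@(3,0):B
t=6: a0@(0,0):A a1@(0,2):A a2@(1,0):A a3@(0,3):B a4@(0,4):B a5@(1,3):A a6@(2,4):A a7@(1,4):B
t=7: a0@(0,1):A a1@(1,1):A a2@(1,2):A a3@(2,0):B a4@(2,1):B a5@(2,2):A a6@(2,4):A a7@(2,3):B

no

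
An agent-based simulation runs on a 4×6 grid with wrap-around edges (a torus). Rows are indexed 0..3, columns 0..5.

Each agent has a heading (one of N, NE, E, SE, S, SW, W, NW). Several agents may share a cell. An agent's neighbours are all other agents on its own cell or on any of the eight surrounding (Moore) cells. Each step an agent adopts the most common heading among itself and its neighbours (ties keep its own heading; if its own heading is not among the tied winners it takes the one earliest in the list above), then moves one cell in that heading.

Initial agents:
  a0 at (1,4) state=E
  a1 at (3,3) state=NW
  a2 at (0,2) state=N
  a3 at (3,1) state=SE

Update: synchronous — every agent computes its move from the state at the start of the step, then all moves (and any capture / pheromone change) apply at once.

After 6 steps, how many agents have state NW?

1

t=1: a0@(1,5):E a1@(2,2):NW a2@(3,2):N a3@(0,2):SE
t=2: a0@(1,0):E a1@(1,1):NW a2@(2,2):N a3@(1,3):SE
t=3: a0@(1,1):E a1@(0,0):NW a2@(1,2):N a3@(2,4):SE
t=4: a0@(1,2):E a1@(3,5):NW a2@(0,2):N a3@(3,5):SE
t=5: a0@(1,3):E a1@(2,4):NW a2@(3,2):N a3@(0,0):SE
t=6: a0@(1,4):E a1@(1,3):NW a2@(2,2):N a3@(1,1):SE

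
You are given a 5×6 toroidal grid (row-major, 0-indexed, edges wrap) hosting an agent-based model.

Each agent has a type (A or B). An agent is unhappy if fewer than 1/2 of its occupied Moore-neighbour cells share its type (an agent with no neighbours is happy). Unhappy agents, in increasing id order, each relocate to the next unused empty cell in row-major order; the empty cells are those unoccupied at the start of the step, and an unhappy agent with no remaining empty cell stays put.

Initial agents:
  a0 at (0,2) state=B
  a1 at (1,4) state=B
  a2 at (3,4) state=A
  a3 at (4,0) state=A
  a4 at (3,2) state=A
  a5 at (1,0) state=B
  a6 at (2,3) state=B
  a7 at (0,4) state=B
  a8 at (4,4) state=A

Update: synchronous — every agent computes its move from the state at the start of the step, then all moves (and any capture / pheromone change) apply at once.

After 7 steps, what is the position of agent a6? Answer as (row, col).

t=1: a0@(0,2):B a1@(1,4):B a2@(3,4):A a3@(4,0):A a4@(0,0):A a5@(1,0):B a6@(0,1):B a7@(0,4):B a8@(4,4):A
t=2: a0@(0,2):B a1@(1,4):B a2@(3,4):A a3@(4,0):A a4@(0,3):A a5@(1,0):B a6@(0,1):B a7@(0,4):B a8@(4,4):A
t=3: a0@(0,2):B a1@(1,4):B a2@(3,4):A a3@(0,0):A a4@(0,5):A a5@(1,0):B a6@(0,1):B a7@(1,1):B a8@(4,4):A
t=4: a0@(0,2):B a1@(0,3):B a2@(3,4):A a3@(0,4):A a4@(0,5):A a5@(1,0):B a6@(0,1):B a7@(1,1):B a8@(4,4):A
t=5: a0@(0,2):B a1@(0,0):B a2@(3,4):A a3@(0,4):A a4@(0,5):A a5@(1,0):B a6@(0,1):B a7@(1,1):B a8@(4,4):A
t=6: (unchanged — steady state)

(0, 1)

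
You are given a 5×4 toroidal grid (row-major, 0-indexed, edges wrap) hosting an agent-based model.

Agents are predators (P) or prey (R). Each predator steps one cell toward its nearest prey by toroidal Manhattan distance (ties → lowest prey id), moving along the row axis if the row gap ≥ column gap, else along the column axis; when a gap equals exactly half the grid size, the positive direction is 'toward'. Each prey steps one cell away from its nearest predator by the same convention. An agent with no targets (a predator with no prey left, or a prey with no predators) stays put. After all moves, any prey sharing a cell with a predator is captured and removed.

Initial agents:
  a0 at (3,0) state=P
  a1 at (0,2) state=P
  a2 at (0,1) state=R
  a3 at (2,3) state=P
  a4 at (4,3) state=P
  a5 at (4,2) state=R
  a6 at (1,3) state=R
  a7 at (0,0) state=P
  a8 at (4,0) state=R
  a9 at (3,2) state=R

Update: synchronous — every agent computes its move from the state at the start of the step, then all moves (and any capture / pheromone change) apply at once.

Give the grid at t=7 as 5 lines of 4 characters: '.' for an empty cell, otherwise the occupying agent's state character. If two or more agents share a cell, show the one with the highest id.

t=1: a0@(4,0):P a1@(0,1):P a2@(0,0):R a3@(1,3):P a4@(4,2):P a5@(3,2):R a6@(0,3):R a7@(0,1):P a8@(0,0):R a9@(3,1):R
t=2: a0@(0,0):P a1@(0,0):P a2@(1,0):R a3@(0,3):P a4@(3,2):P a5@(2,2):R a6@(4,3):R a7@(0,0):P a8@(1,0):R a9@(2,1):R
t=3: a0@(1,0):P a1@(1,0):P a2@(2,0):R a3@(4,3):P a4@(2,2):P a5@(1,2):R a6@(3,3):R a7@(1,0):P a8@(2,0):R a9@(1,1):R
t=4: a0@(2,0):P a1@(2,0):P a2@(3,0):R a3@(3,3):P a4@(1,2):P a5@(0,2):R a6@(2,3):R a7@(2,0):P a8@(3,0):R
t=5: a0@(3,0):P a1@(3,0):P a2@(4,0):R a3@(3,0):P a4@(0,2):P a5@(4,2):R a6@(2,2):R a7@(3,0):P a8@(4,0):R
t=6: a0@(4,0):P a1@(4,0):P a2@(0,0):R a3@(4,0):P a4@(4,2):P a5@(3,2):R a6@(3,2):R a7@(4,0):P a8@(0,0):R
t=7: a0@(0,0):P a1@(0,0):P a2@(1,0):R a3@(0,0):P a4@(3,2):P a5@(2,2):R a6@(2,2):R a7@(0,0):P a8@(1,0):R

P...
R...
..R.
..P.
....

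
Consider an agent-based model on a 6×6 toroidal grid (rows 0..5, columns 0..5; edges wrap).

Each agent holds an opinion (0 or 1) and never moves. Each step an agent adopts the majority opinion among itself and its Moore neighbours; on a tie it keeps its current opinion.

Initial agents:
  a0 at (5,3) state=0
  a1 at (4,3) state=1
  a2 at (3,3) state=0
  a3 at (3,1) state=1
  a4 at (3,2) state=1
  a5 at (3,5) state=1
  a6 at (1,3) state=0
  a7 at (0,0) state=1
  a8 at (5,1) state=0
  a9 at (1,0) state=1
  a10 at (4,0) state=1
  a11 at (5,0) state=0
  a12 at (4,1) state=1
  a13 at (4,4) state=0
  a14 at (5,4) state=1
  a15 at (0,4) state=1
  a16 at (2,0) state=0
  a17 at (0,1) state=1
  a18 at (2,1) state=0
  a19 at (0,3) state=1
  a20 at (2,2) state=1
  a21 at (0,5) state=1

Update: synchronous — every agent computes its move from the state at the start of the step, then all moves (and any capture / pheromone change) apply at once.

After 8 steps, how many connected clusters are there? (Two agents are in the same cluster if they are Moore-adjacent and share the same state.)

1

t=1: a0@(5,3):1 a1@(4,3):1 a2@(3,3):1 a3@(3,1):1 a4@(3,2):1 a5@(3,5):1 a6@(1,3):1 a7@(0,0):1 a8@(5,1):1 a9@(1,0):1 a10@(4,0):1 a11@(5,0):1 a12@(4,1):1 a13@(4,4):0 a14@(5,4):1 a15@(0,4):1 a16@(2,0):1 a17@(0,1):1 a18@(2,1):1 a19@(0,3):1 a20@(2,2):1 a21@(0,5):1
t=2: a0@(5,3):1 a1@(4,3):1 a2@(3,3):1 a3@(3,1):1 a4@(3,2):1 a5@(3,5):1 a6@(1,3):1 a7@(0,0):1 a8@(5,1):1 a9@(1,0):1 a10@(4,0):1 a11@(5,0):1 a12@(4,1):1 a13@(4,4):1 a14@(5,4):1 a15@(0,4):1 a16@(2,0):1 a17@(0,1):1 a18@(2,1):1 a19@(0,3):1 a20@(2,2):1 a21@(0,5):1
t=3: (unchanged — steady state)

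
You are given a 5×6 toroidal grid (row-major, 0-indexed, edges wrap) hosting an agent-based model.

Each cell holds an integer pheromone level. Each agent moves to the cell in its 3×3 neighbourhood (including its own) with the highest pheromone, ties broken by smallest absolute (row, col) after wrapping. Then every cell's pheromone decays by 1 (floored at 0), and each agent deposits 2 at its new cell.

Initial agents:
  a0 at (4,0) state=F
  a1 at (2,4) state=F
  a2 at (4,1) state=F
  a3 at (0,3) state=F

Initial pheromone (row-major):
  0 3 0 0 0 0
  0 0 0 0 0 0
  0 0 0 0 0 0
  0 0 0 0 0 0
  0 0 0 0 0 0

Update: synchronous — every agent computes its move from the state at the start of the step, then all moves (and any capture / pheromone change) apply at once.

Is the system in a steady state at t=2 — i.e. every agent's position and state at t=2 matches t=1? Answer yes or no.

t=1: a0@(0,1) a1@(1,3) a2@(0,1) a3@(0,2) | pheromone: 0 6 2 0 0 0 / 0 0 0 2 0 0 / 0 0 0 0 0 0 / 0 0 0 0 0 0 / 0 0 0 0 0 0
t=2: a0@(0,1) a1@(0,2) a2@(0,1) a3@(0,1) | pheromone: 0 11 3 0 0 0 / 0 0 0 1 0 0 / 0 0 0 0 0 0 / 0 0 0 0 0 0 / 0 0 0 0 0 0

no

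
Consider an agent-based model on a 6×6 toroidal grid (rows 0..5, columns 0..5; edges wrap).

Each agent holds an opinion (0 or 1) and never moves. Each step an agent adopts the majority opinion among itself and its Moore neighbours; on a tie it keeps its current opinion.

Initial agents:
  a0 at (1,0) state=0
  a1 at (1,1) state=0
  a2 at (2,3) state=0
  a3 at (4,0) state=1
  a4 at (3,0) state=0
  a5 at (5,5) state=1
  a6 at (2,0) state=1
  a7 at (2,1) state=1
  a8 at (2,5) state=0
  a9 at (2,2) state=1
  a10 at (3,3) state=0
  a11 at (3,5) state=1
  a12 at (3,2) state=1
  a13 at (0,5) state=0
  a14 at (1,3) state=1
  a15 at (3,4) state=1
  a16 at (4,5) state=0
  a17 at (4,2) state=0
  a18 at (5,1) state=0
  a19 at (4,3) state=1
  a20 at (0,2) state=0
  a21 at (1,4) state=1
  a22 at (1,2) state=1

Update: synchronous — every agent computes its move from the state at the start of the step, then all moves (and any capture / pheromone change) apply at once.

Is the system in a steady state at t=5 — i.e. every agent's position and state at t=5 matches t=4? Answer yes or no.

no

t=1: a0@(1,0):0 a1@(1,1):1 a2@(2,3):1 a3@(4,0):1 a4@(3,0):1 a5@(5,5):1 a6@(2,0):0 a7@(2,1):1 a8@(2,5):1 a9@(2,2):1 a10@(3,3):1 a11@(3,5):1 a12@(3,2):1 a13@(0,5):0 a14@(1,3):1 a15@(3,4):0 a16@(4,5):1 a17@(4,2):0 a18@(5,1):0 a19@(4,3):1 a20@(0,2):0 a21@(1,4):0 a22@(1,2):1
t=2: a0@(1,0):0 a1@(1,1):1 a2@(2,3):1 a3@(4,0):1 a4@(3,0):1 a5@(5,5):1 a6@(2,0):1 a7@(2,1):1 a8@(2,5):0 a9@(2,2):1 a10@(3,3):1 a11@(3,5):1 a12@(3,2):1 a13@(0,5):0 a14@(1,3):1 a15@(3,4):1 a16@(4,5):1 a17@(4,2):1 a18@(5,1):0 a19@(4,3):1 a20@(0,2):1 a21@(1,4):1 a22@(1,2):1
t=3: a0@(1,0):0 a1@(1,1):1 a2@(2,3):1 a3@(4,0):1 a4@(3,0):1 a5@(5,5):1 a6@(2,0):1 a7@(2,1):1 a8@(2,5):1 a9@(2,2):1 a10@(3,3):1 a11@(3,5):1 a12@(3,2):1 a13@(0,5):0 a14@(1,3):1 a15@(3,4):1 a16@(4,5):1 a17@(4,2):1 a18@(5,1):1 a19@(4,3):1 a20@(0,2):1 a21@(1,4):1 a22@(1,2):1
t=4: a0@(1,0):1 a1@(1,1):1 a2@(2,3):1 a3@(4,0):1 a4@(3,0):1 a5@(5,5):1 a6@(2,0):1 a7@(2,1):1 a8@(2,5):1 a9@(2,2):1 a10@(3,3):1 a11@(3,5):1 a12@(3,2):1 a13@(0,5):0 a14@(1,3):1 a15@(3,4):1 a16@(4,5):1 a17@(4,2):1 a18@(5,1):1 a19@(4,3):1 a20@(0,2):1 a21@(1,4):1 a22@(1,2):1
t=5: a0@(1,0):1 a1@(1,1):1 a2@(2,3):1 a3@(4,0):1 a4@(3,0):1 a5@(5,5):1 a6@(2,0):1 a7@(2,1):1 a8@(2,5):1 a9@(2,2):1 a10@(3,3):1 a11@(3,5):1 a12@(3,2):1 a13@(0,5):1 a14@(1,3):1 a15@(3,4):1 a16@(4,5):1 a17@(4,2):1 a18@(5,1):1 a19@(4,3):1 a20@(0,2):1 a21@(1,4):1 a22@(1,2):1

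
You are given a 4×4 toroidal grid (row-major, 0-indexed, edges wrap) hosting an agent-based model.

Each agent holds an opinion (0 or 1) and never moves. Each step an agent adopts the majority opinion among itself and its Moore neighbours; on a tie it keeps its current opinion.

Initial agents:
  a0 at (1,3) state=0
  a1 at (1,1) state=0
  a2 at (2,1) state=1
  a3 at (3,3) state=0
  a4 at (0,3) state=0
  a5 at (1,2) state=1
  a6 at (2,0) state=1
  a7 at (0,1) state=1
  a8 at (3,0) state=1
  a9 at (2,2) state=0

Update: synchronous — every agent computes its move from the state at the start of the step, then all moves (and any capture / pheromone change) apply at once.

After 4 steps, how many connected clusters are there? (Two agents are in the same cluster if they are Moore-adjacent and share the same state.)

2

t=1: a0@(1,3):0 a1@(1,1):1 a2@(2,1):1 a3@(3,3):0 a4@(0,3):0 a5@(1,2):0 a6@(2,0):1 a7@(0,1):1 a8@(3,0):1 a9@(2,2):0
t=2: (unchanged — steady state)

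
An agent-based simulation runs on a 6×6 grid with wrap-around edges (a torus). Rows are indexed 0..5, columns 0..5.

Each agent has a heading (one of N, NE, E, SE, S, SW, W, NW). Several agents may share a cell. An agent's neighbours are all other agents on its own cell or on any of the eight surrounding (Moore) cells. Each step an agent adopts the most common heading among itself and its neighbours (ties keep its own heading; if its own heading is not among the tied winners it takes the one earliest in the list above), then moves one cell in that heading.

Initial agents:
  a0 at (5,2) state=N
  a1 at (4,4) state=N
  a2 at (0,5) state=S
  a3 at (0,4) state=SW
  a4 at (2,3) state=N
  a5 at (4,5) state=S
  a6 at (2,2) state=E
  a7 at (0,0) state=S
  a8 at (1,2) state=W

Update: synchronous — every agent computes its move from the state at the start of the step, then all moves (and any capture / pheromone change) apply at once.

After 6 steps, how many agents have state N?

5

t=1: a0@(4,2):N a1@(3,4):N a2@(1,5):S a3@(1,3):SW a4@(1,3):N a5@(5,5):S a6@(2,3):E a7@(1,0):S a8@(1,1):W
t=2: a0@(3,2):N a1@(2,4):N a2@(2,5):S a3@(2,2):SW a4@(0,3):N a5@(0,5):S a6@(1,3):N a7@(2,0):S a8@(1,0):W
t=3: a0@(2,2):N a1@(1,4):N a2@(3,5):S a3@(1,2):N a4@(5,3):N a5@(1,5):S a6@(0,3):N a7@(3,0):S a8@(2,0):S
t=4: a0@(1,2):N a1@(0,4):N a2@(4,5):S a3@(0,2):N a4@(4,3):N a5@(2,5):S a6@(5,3):N a7@(4,0):S a8@(3,0):S
t=5: a0@(0,2):N a1@(5,4):N a2@(5,5):S a3@(5,2):N a4@(3,3):N a5@(3,5):S a6@(4,3):N a7@(5,0):S a8@(4,0):S
t=6: a0@(5,2):N a1@(4,4):N a2@(0,5):S a3@(4,2):N a4@(2,3):N a5@(4,5):S a6@(3,3):N a7@(0,0):S a8@(5,0):S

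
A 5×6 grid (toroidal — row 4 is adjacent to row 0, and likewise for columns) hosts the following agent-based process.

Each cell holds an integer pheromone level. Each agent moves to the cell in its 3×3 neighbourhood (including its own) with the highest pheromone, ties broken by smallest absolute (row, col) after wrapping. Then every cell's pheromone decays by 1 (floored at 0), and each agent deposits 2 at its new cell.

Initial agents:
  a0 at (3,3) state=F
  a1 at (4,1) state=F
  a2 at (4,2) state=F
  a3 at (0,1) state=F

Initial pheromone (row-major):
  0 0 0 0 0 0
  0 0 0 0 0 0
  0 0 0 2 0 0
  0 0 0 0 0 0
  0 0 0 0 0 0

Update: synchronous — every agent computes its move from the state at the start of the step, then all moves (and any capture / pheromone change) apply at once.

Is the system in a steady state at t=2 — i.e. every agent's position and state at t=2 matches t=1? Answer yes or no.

no

t=1: a0@(2,3) a1@(0,0) a2@(0,1) a3@(0,0) | pheromone: 4 2 0 0 0 0 / 0 0 0 0 0 0 / 0 0 0 3 0 0 / 0 0 0 0 0 0 / 0 0 0 0 0 0
t=2: a0@(2,3) a1@(0,0) a2@(0,0) a3@(0,0) | pheromone: 9 1 0 0 0 0 / 0 0 0 0 0 0 / 0 0 0 4 0 0 / 0 0 0 0 0 0 / 0 0 0 0 0 0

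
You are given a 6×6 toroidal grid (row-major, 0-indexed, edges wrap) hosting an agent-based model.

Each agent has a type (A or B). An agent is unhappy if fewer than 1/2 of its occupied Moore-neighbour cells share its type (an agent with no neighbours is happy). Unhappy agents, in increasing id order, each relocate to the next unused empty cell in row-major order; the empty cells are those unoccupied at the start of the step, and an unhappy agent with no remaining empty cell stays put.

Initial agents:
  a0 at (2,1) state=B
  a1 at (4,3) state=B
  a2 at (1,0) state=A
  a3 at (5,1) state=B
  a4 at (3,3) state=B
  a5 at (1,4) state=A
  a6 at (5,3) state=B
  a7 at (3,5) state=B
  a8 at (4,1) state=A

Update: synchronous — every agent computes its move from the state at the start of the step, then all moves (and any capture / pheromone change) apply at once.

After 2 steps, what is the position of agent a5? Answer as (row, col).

(1, 4)

t=1: a0@(0,0):B a1@(4,3):B a2@(0,1):A a3@(0,2):B a4@(3,3):B a5@(1,4):A a6@(5,3):B a7@(3,5):B a8@(0,3):A
t=2: a0@(0,4):B a1@(4,3):B a2@(0,5):A a3@(1,0):B a4@(3,3):B a5@(1,4):A a6@(5,3):B a7@(3,5):B a8@(1,1):A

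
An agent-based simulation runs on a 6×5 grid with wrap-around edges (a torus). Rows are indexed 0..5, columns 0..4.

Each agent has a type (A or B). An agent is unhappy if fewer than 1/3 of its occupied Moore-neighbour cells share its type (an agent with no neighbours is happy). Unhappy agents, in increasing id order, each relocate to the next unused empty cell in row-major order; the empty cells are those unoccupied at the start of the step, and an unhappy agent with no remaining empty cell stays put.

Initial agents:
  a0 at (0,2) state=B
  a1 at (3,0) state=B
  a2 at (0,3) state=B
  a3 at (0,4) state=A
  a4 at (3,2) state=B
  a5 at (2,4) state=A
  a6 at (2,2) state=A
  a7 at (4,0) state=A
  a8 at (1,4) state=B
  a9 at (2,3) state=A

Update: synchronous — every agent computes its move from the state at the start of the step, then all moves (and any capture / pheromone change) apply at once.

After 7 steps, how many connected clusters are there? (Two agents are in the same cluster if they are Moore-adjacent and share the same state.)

t=1: a0@(0,2):B a1@(0,0):B a2@(0,3):B a3@(0,1):A a4@(1,0):B a5@(2,4):A a6@(2,2):A a7@(1,1):A a8@(1,2):B a9@(2,3):A
t=2: a0@(0,2):B a1@(0,0):B a2@(0,3):B a3@(0,4):A a4@(1,3):B a5@(2,4):A a6@(2,2):A a7@(1,1):A a8@(1,2):B a9@(2,3):A
t=3: a0@(0,2):B a1@(0,1):B a2@(0,3):B a3@(1,0):A a4@(1,3):B a5@(2,4):A a6@(2,2):A a7@(1,4):A a8@(1,2):B a9@(2,3):A
t=4: (unchanged — steady state)

2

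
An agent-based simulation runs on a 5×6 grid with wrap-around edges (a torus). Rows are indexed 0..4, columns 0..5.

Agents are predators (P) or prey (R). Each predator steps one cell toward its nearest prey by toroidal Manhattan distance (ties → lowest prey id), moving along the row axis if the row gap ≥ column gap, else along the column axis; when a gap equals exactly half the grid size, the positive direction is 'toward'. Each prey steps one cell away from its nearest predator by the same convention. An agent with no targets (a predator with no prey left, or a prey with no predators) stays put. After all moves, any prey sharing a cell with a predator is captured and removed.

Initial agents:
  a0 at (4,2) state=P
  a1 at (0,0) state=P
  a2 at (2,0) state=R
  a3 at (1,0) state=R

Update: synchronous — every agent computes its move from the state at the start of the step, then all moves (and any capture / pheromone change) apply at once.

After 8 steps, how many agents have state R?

2

t=1: a0@(3,2):P a1@(1,0):P a2@(3,0):R a3@(2,0):R
t=2: a0@(3,1):P a1@(2,0):P a2@(3,5):R a3@(3,0):R
t=3: a0@(3,0):P a1@(3,0):P a2@(3,4):R a3@(3,5):R
t=4: a0@(3,5):P a1@(3,5):P a2@(3,3):R a3@(3,4):R
t=5: a0@(3,4):P a1@(3,4):P a2@(3,2):R a3@(3,3):R
t=6: a0@(3,3):P a1@(3,3):P a2@(3,1):R a3@(3,2):R
t=7: a0@(3,2):P a1@(3,2):P a2@(3,0):R a3@(3,1):R
t=8: a0@(3,1):P a1@(3,1):P a2@(3,5):R a3@(3,0):R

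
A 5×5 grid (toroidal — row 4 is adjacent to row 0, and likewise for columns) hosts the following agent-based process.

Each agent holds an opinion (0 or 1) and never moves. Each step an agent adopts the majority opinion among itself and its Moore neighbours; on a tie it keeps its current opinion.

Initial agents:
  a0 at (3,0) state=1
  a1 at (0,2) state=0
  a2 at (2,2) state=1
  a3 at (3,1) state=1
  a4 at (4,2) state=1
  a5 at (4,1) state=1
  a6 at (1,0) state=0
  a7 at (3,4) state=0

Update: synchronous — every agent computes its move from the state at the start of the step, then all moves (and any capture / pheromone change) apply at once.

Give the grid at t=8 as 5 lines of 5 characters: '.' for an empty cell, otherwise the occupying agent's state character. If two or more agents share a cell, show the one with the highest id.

..1..
0....
..1..
11..0
.11..

t=1: a0@(3,0):1 a1@(0,2):1 a2@(2,2):1 a3@(3,1):1 a4@(4,2):1 a5@(4,1):1 a6@(1,0):0 a7@(3,4):0
t=2: (unchanged — steady state)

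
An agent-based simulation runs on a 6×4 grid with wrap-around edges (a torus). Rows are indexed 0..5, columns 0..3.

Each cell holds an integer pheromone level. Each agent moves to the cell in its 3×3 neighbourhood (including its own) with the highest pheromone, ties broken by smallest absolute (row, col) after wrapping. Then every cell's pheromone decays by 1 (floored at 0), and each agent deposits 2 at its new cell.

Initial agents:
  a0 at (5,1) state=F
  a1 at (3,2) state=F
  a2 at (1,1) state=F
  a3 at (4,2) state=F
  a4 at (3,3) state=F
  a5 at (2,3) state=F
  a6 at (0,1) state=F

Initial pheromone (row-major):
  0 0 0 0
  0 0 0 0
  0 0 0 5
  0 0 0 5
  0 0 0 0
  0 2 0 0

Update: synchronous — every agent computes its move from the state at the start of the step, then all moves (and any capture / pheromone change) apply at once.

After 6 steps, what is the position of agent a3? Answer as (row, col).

t=1: a0@(5,1) a1@(2,3) a2@(0,0) a3@(3,3) a4@(2,3) a5@(2,3) a6@(5,1) | pheromone: 2 0 0 0 / 0 0 0 0 / 0 0 0 10 / 0 0 0 6 / 0 0 0 0 / 0 5 0 0
t=2: a0@(5,1) a1@(2,3) a2@(5,1) a3@(2,3) a4@(2,3) a5@(2,3) a6@(5,1) | pheromone: 1 0 0 0 / 0 0 0 0 / 0 0 0 17 / 0 0 0 5 / 0 0 0 0 / 0 10 0 0
t=3: a0@(5,1) a1@(2,3) a2@(5,1) a3@(2,3) a4@(2,3) a5@(2,3) a6@(5,1) | pheromone: 0 0 0 0 / 0 0 0 0 / 0 0 0 24 / 0 0 0 4 / 0 0 0 0 / 0 15 0 0
t=4: a0@(5,1) a1@(2,3) a2@(5,1) a3@(2,3) a4@(2,3) a5@(2,3) a6@(5,1) | pheromone: 0 0 0 0 / 0 0 0 0 / 0 0 0 31 / 0 0 0 3 / 0 0 0 0 / 0 20 0 0
t=5: a0@(5,1) a1@(2,3) a2@(5,1) a3@(2,3) a4@(2,3) a5@(2,3) a6@(5,1) | pheromone: 0 0 0 0 / 0 0 0 0 / 0 0 0 38 / 0 0 0 2 / 0 0 0 0 / 0 25 0 0
t=6: a0@(5,1) a1@(2,3) a2@(5,1) a3@(2,3) a4@(2,3) a5@(2,3) a6@(5,1) | pheromone: 0 0 0 0 / 0 0 0 0 / 0 0 0 45 / 0 0 0 1 / 0 0 0 0 / 0 30 0 0

(2, 3)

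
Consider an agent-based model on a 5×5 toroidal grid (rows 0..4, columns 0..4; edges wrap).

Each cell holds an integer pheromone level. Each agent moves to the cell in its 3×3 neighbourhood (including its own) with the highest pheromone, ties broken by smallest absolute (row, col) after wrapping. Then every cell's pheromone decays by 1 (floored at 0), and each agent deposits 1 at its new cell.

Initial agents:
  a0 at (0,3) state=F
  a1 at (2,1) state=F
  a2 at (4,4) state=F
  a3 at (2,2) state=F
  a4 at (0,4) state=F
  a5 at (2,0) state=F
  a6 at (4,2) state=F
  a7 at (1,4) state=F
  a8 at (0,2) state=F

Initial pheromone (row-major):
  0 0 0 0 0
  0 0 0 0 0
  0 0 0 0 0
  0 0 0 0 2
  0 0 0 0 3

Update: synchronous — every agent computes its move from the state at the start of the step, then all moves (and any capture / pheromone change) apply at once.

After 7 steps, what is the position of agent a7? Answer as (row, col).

t=1: a0@(4,4) a1@(1,0) a2@(4,4) a3@(1,1) a4@(4,4) a5@(3,4) a6@(0,1) a7@(0,0) a8@(0,1) | pheromone: 1 2 0 0 0 / 1 1 0 0 0 / 0 0 0 0 0 / 0 0 0 0 2 / 0 0 0 0 5
t=2: a0@(4,4) a1@(0,1) a2@(4,4) a3@(0,1) a4@(4,4) a5@(4,4) a6@(0,1) a7@(4,4) a8@(0,1) | pheromone: 0 5 0 0 0 / 0 0 0 0 0 / 0 0 0 0 0 / 0 0 0 0 1 / 0 0 0 0 9
t=3: a0@(4,4) a1@(0,1) a2@(4,4) a3@(0,1) a4@(4,4) a5@(4,4) a6@(0,1) a7@(4,4) a8@(0,1) | pheromone: 0 8 0 0 0 / 0 0 0 0 0 / 0 0 0 0 0 / 0 0 0 0 0 / 0 0 0 0 13
t=4: a0@(4,4) a1@(0,1) a2@(4,4) a3@(0,1) a4@(4,4) a5@(4,4) a6@(0,1) a7@(4,4) a8@(0,1) | pheromone: 0 11 0 0 0 / 0 0 0 0 0 / 0 0 0 0 0 / 0 0 0 0 0 / 0 0 0 0 17
t=5: a0@(4,4) a1@(0,1) a2@(4,4) a3@(0,1) a4@(4,4) a5@(4,4) a6@(0,1) a7@(4,4) a8@(0,1) | pheromone: 0 14 0 0 0 / 0 0 0 0 0 / 0 0 0 0 0 / 0 0 0 0 0 / 0 0 0 0 21
t=6: a0@(4,4) a1@(0,1) a2@(4,4) a3@(0,1) a4@(4,4) a5@(4,4) a6@(0,1) a7@(4,4) a8@(0,1) | pheromone: 0 17 0 0 0 / 0 0 0 0 0 / 0 0 0 0 0 / 0 0 0 0 0 / 0 0 0 0 25
t=7: a0@(4,4) a1@(0,1) a2@(4,4) a3@(0,1) a4@(4,4) a5@(4,4) a6@(0,1) a7@(4,4) a8@(0,1) | pheromone: 0 20 0 0 0 / 0 0 0 0 0 / 0 0 0 0 0 / 0 0 0 0 0 / 0 0 0 0 29

(4, 4)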